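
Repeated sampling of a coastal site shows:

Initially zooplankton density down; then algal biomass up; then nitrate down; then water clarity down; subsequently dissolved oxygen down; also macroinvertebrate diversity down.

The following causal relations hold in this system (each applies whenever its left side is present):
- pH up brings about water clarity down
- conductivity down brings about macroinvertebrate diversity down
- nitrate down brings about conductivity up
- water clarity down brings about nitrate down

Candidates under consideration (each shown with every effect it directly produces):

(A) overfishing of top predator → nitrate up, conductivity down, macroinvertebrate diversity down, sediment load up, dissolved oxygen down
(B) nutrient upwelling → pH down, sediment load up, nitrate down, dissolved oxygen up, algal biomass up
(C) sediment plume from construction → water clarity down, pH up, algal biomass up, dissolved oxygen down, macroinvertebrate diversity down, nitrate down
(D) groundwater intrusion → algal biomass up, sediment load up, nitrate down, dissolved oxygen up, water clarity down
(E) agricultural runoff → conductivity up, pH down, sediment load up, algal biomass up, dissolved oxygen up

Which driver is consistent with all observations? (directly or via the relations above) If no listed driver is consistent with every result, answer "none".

Checking each candidate against the observations:
(A) overfishing of top predator — zooplankton density down ✗; algal biomass up ✗; nitrate down ✗; water clarity down ✗; dissolved oxygen down ✓; macroinvertebrate diversity down ✓
(B) nutrient upwelling — zooplankton density down ✗; algal biomass up ✓; nitrate down ✓; water clarity down ✗; dissolved oxygen down ✗; macroinvertebrate diversity down ✗
(C) sediment plume from construction — zooplankton density down ✗; algal biomass up ✓; nitrate down ✓; water clarity down ✓; dissolved oxygen down ✓; macroinvertebrate diversity down ✓
(D) groundwater intrusion — zooplankton density down ✗; algal biomass up ✓; nitrate down ✓; water clarity down ✓; dissolved oxygen down ✗; macroinvertebrate diversity down ✗
(E) agricultural runoff — zooplankton density down ✗; algal biomass up ✓; nitrate down ✗; water clarity down ✗; dissolved oxygen down ✗; macroinvertebrate diversity down ✗
None of the listed candidates fits everything.

none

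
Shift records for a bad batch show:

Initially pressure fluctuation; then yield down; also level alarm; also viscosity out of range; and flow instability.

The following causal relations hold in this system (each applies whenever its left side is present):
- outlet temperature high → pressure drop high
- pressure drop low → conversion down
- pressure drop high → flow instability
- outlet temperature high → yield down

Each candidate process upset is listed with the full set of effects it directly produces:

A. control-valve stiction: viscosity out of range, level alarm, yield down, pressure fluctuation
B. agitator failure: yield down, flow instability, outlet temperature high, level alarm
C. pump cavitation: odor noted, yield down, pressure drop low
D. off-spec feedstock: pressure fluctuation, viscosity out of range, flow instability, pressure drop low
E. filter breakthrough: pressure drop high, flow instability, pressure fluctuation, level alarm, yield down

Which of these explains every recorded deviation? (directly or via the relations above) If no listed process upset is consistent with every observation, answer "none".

Per-candidate check:
(A) control-valve stiction — does not account for flow instability
(B) agitator failure — does not account for pressure fluctuation, viscosity out of range
(C) pump cavitation — does not account for pressure fluctuation, level alarm, viscosity out of range, flow instability
(D) off-spec feedstock — pressure fluctuation +; yield down -; level alarm -; viscosity out of range +; flow instability +
(E) filter breakthrough — does not account for viscosity out of range
No candidate is consistent with all observations.

none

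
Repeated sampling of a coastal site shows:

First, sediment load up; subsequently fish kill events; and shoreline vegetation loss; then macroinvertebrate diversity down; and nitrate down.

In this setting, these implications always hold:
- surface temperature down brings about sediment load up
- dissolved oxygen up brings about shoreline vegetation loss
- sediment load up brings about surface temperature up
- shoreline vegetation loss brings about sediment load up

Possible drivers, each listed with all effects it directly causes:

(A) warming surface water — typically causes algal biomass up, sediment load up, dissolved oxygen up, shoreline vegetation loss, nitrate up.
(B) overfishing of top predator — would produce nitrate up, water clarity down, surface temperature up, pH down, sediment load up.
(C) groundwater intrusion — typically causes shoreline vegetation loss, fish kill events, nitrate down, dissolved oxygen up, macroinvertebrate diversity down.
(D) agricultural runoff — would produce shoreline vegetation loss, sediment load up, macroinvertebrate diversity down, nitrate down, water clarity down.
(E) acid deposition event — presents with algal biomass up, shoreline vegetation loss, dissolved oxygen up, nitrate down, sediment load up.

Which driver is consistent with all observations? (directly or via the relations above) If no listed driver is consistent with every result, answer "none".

C

For each candidate, compare predicted effects to what was observed:
(A) warming surface water — fails on fish kill events, macroinvertebrate diversity down, nitrate down (predicts nitrate up, not nitrate down)
(B) overfishing of top predator — fails on fish kill events, shoreline vegetation loss, macroinvertebrate diversity down, nitrate down (predicts nitrate up, not nitrate down)
(C) groundwater intrusion — accounts for every observation (sediment load up through shoreline vegetation loss → sediment load up)
(D) agricultural runoff — sediment load up ✓; fish kill events ✗; shoreline vegetation loss ✓; macroinvertebrate diversity down ✓; nitrate down ✓
(E) acid deposition event — sediment load up ✓; fish kill events ✗; shoreline vegetation loss ✓; macroinvertebrate diversity down ✗; nitrate down ✓
Only (C) is consistent with every observation.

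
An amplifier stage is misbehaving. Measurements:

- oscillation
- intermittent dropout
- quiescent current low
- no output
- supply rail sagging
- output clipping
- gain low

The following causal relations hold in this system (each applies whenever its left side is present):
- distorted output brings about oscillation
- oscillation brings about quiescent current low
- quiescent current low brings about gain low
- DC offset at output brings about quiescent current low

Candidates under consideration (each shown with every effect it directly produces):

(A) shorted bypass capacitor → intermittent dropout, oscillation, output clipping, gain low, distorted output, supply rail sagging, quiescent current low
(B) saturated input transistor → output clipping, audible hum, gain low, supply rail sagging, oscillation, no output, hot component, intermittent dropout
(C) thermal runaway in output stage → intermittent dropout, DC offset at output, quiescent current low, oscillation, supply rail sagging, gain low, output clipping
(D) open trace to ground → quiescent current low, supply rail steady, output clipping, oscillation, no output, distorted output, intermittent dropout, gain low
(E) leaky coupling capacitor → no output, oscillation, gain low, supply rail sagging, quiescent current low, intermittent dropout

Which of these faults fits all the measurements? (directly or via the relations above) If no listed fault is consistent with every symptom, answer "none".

For each candidate, compare predicted effects to what was observed:
(A) shorted bypass capacitor — oscillation +; intermittent dropout +; quiescent current low +; no output -; supply rail sagging +; output clipping +; gain low +
(B) saturated input transistor — oscillation +; intermittent dropout +; quiescent current low + (by oscillation → quiescent current low); no output +; supply rail sagging +; output clipping +; gain low +
(C) thermal runaway in output stage — does not account for no output
(D) open trace to ground — oscillation +; intermittent dropout +; quiescent current low +; no output +; supply rail sagging -; output clipping +; gain low +
(E) leaky coupling capacitor — does not account for output clipping
(B) is the only candidate with no mismatches.

B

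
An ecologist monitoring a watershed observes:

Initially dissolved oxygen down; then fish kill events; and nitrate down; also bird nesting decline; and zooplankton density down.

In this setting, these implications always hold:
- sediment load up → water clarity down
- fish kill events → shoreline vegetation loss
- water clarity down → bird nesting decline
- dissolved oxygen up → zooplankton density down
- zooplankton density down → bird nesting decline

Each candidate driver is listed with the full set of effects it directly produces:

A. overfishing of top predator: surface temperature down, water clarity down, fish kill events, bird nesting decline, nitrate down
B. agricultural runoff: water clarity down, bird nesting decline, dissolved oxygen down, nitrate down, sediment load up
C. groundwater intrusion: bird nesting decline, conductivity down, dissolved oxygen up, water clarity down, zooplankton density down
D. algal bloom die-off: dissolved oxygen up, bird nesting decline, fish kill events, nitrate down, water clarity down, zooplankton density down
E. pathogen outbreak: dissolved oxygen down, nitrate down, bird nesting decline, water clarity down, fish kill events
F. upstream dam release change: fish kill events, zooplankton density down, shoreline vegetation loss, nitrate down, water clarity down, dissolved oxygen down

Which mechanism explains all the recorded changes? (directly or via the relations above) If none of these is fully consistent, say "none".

Testing each hypothesis:
(A) overfishing of top predator — does not account for dissolved oxygen down, zooplankton density down
(B) agricultural runoff — does not account for fish kill events, zooplankton density down
(C) groundwater intrusion — fails on dissolved oxygen down, fish kill events, nitrate down (predicts dissolved oxygen up, not dissolved oxygen down)
(D) algal bloom die-off — fails on dissolved oxygen down (predicts dissolved oxygen up, not dissolved oxygen down)
(E) pathogen outbreak — dissolved oxygen down ✓; fish kill events ✓; nitrate down ✓; bird nesting decline ✓; zooplankton density down ✗
(F) upstream dam release change — accounts for every observation (bird nesting decline via zooplankton density down → bird nesting decline)
(F) alone accounts for all the evidence.

F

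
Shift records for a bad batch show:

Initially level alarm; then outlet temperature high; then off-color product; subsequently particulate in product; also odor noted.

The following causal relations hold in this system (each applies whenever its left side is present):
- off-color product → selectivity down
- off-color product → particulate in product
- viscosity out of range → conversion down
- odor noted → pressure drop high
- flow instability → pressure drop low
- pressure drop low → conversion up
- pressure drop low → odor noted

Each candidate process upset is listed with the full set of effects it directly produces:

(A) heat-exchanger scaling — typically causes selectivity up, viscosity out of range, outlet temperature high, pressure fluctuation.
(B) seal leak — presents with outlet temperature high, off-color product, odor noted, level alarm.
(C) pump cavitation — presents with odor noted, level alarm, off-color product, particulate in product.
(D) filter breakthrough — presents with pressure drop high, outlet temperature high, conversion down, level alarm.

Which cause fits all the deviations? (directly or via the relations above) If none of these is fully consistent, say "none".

B

For each candidate, compare predicted effects to what was observed:
(A) heat-exchanger scaling — does not account for level alarm, off-color product, particulate in product, odor noted
(B) seal leak — level alarm match; outlet temperature high match; off-color product match; particulate in product match (by off-color product → particulate in product); odor noted match
(C) pump cavitation — does not account for outlet temperature high
(D) filter breakthrough — level alarm match; outlet temperature high match; off-color product miss; particulate in product miss; odor noted miss
(B) is the only candidate with no mismatches.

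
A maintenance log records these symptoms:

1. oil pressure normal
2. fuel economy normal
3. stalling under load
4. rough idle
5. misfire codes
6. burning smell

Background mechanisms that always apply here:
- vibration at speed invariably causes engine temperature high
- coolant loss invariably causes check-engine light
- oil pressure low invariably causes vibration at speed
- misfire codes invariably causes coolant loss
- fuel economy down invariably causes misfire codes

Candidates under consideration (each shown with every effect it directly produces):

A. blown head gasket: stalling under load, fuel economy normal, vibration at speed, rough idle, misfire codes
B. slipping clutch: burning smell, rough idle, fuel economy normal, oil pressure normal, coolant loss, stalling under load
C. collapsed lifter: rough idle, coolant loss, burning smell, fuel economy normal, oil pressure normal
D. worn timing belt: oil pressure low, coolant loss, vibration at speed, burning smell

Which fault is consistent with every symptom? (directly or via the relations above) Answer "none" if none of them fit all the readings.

Per-candidate check:
(A) blown head gasket — does not account for oil pressure normal, burning smell
(B) slipping clutch — oil pressure normal +; fuel economy normal +; stalling under load +; rough idle +; misfire codes -; burning smell +
(C) collapsed lifter — oil pressure normal +; fuel economy normal +; stalling under load -; rough idle +; misfire codes -; burning smell +
(D) worn timing belt — oil pressure normal -; fuel economy normal -; stalling under load -; rough idle -; misfire codes -; burning smell +
Every candidate fails on at least one observation.

none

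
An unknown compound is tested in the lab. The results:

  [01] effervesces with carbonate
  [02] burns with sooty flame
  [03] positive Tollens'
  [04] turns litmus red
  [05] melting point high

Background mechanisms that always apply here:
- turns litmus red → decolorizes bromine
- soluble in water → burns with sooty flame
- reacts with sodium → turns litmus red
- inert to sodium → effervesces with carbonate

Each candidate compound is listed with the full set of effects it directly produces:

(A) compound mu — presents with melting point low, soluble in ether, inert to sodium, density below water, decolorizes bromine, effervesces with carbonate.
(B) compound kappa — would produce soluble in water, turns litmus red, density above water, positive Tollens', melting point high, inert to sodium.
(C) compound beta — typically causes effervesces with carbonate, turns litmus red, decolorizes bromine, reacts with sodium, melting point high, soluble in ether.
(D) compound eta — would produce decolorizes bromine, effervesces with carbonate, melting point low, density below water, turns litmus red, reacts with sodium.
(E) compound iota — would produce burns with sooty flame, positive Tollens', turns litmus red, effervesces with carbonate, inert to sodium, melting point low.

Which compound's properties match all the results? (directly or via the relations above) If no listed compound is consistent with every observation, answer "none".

B

Checking each candidate against the observations:
(A) compound mu — fails on burns with sooty flame, positive Tollens', turns litmus red, melting point high (predicts melting point low, not melting point high)
(B) compound kappa — effervesces with carbonate match (via inert to sodium → effervesces with carbonate); burns with sooty flame match (via soluble in water → burns with sooty flame); positive Tollens' match; turns litmus red match; melting point high match
(C) compound beta — effervesces with carbonate match; burns with sooty flame miss; positive Tollens' miss; turns litmus red match; melting point high match
(D) compound eta — fails on burns with sooty flame, positive Tollens', melting point high (predicts melting point low, not melting point high)
(E) compound iota — effervesces with carbonate match; burns with sooty flame match; positive Tollens' match; turns litmus red match; melting point high miss
(B) alone accounts for all the evidence.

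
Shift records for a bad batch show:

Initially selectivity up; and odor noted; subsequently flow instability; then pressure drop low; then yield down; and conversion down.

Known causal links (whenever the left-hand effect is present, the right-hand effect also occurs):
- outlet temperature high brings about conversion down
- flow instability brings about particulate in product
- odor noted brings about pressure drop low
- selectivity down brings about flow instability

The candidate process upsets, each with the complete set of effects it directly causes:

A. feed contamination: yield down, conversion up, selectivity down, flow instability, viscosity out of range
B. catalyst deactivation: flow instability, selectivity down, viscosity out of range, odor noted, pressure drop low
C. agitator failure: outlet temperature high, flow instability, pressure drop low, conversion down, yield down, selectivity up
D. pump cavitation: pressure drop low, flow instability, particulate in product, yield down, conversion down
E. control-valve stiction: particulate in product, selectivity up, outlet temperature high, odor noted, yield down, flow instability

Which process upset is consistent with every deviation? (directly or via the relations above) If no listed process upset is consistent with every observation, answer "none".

Checking each candidate against the observations:
(A) feed contamination — selectivity up NO; odor noted NO; flow instability yes; pressure drop low NO; yield down yes; conversion down NO
(B) catalyst deactivation — fails on selectivity up, yield down, conversion down (predicts selectivity down, not selectivity up)
(C) agitator failure — selectivity up yes; odor noted NO; flow instability yes; pressure drop low yes; yield down yes; conversion down yes
(D) pump cavitation — selectivity up NO; odor noted NO; flow instability yes; pressure drop low yes; yield down yes; conversion down yes
(E) control-valve stiction — selectivity up yes; odor noted yes; flow instability yes; pressure drop low yes (by odor noted → pressure drop low); yield down yes; conversion down yes (by outlet temperature high → conversion down)
Only (E) is consistent with every observation.

E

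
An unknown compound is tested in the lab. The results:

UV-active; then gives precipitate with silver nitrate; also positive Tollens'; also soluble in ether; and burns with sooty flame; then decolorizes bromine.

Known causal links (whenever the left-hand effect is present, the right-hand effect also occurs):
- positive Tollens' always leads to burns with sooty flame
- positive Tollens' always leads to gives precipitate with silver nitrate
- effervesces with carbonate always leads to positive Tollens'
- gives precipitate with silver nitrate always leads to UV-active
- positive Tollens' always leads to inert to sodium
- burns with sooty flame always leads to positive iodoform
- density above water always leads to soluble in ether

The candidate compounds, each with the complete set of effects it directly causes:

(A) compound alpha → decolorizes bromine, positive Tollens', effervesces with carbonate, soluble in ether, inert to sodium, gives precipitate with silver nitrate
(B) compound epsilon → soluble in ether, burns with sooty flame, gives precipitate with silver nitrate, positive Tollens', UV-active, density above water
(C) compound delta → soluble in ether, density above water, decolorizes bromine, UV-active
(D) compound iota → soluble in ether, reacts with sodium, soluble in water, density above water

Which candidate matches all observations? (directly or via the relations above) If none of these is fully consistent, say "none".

Checking each candidate against the observations:
(A) compound alpha — UV-active yes (through gives precipitate with silver nitrate → UV-active); gives precipitate with silver nitrate yes; positive Tollens' yes; soluble in ether yes; burns with sooty flame yes (through positive Tollens' → burns with sooty flame); decolorizes bromine yes
(B) compound epsilon — UV-active yes; gives precipitate with silver nitrate yes; positive Tollens' yes; soluble in ether yes; burns with sooty flame yes; decolorizes bromine NO
(C) compound delta — does not account for gives precipitate with silver nitrate, positive Tollens', burns with sooty flame
(D) compound iota — does not account for UV-active, gives precipitate with silver nitrate, positive Tollens', burns with sooty flame, decolorizes bromine
(A) is the only candidate with no mismatches.

A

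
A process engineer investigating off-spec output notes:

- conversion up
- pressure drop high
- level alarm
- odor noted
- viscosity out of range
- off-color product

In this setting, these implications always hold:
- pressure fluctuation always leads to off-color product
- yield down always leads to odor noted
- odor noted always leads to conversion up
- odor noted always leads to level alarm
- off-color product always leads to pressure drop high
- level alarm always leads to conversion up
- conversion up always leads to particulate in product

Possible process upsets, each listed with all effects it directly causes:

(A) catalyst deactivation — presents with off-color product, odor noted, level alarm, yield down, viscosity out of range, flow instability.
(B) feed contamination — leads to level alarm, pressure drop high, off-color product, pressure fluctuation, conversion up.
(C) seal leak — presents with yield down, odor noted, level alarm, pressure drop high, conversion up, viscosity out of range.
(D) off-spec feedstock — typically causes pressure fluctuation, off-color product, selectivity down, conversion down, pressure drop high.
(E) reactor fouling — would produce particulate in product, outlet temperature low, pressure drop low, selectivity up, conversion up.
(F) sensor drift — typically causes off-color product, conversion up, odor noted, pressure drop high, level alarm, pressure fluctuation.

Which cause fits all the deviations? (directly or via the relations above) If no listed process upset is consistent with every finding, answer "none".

Testing each hypothesis:
(A) catalyst deactivation — accounts for every observation (conversion up through odor noted → conversion up)
(B) feed contamination — conversion up ✓; pressure drop high ✓; level alarm ✓; odor noted ✗; viscosity out of range ✗; off-color product ✓
(C) seal leak — does not account for off-color product
(D) off-spec feedstock — conversion up ✗; pressure drop high ✓; level alarm ✗; odor noted ✗; viscosity out of range ✗; off-color product ✓
(E) reactor fouling — conversion up ✓; pressure drop high ✗; level alarm ✗; odor noted ✗; viscosity out of range ✗; off-color product ✗
(F) sensor drift — does not account for viscosity out of range
Only (A) is consistent with every observation.

A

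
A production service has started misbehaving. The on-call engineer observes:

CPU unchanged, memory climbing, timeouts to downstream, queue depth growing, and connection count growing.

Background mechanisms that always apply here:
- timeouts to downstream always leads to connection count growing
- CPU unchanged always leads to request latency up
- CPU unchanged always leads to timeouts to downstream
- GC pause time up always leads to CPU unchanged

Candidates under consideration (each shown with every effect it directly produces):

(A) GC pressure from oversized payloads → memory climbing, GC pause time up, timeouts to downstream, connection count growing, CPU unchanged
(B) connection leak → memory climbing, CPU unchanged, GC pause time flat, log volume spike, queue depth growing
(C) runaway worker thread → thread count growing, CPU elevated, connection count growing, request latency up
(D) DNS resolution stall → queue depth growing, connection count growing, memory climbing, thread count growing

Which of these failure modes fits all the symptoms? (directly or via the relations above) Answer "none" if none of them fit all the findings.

B

Testing each hypothesis:
(A) GC pressure from oversized payloads — CPU unchanged match; memory climbing match; timeouts to downstream match; queue depth growing miss; connection count growing match
(B) connection leak — accounts for every observation (timeouts to downstream by CPU unchanged → timeouts to downstream)
(C) runaway worker thread — CPU unchanged miss; memory climbing miss; timeouts to downstream miss; queue depth growing miss; connection count growing match
(D) DNS resolution stall — does not account for CPU unchanged, timeouts to downstream
(B) is the only candidate with no mismatches.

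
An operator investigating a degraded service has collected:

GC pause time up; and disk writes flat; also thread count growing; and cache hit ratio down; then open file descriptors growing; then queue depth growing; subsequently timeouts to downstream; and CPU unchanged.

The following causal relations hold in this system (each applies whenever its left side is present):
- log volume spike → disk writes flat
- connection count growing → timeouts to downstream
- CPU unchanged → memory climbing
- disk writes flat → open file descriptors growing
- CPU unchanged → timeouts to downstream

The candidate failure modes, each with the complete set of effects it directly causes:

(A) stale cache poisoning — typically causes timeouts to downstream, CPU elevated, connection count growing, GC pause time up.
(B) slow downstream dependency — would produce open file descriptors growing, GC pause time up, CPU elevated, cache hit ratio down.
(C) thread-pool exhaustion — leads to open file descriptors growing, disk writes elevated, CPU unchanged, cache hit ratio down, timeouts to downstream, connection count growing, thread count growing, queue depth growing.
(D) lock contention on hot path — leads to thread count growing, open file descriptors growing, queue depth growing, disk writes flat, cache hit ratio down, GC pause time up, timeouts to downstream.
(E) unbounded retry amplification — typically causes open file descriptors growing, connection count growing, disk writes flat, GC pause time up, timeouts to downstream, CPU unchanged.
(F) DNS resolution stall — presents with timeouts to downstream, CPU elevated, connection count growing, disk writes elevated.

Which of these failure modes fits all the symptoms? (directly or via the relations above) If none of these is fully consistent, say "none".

none

Per-candidate check:
(A) stale cache poisoning — fails on disk writes flat, thread count growing, cache hit ratio down, open file descriptors growing, queue depth growing, CPU unchanged (predicts CPU elevated, not CPU unchanged)
(B) slow downstream dependency — GC pause time up +; disk writes flat -; thread count growing -; cache hit ratio down +; open file descriptors growing +; queue depth growing -; timeouts to downstream -; CPU unchanged -
(C) thread-pool exhaustion — fails on GC pause time up, disk writes flat (predicts disk writes elevated, not disk writes flat)
(D) lock contention on hot path — GC pause time up +; disk writes flat +; thread count growing +; cache hit ratio down +; open file descriptors growing +; queue depth growing +; timeouts to downstream +; CPU unchanged -
(E) unbounded retry amplification — does not account for thread count growing, cache hit ratio down, queue depth growing
(F) DNS resolution stall — fails on GC pause time up, disk writes flat, thread count growing, cache hit ratio down, open file descriptors growing, queue depth growing, CPU unchanged (predicts disk writes elevated, not disk writes flat; predicts CPU elevated, not CPU unchanged)
Every candidate fails on at least one observation.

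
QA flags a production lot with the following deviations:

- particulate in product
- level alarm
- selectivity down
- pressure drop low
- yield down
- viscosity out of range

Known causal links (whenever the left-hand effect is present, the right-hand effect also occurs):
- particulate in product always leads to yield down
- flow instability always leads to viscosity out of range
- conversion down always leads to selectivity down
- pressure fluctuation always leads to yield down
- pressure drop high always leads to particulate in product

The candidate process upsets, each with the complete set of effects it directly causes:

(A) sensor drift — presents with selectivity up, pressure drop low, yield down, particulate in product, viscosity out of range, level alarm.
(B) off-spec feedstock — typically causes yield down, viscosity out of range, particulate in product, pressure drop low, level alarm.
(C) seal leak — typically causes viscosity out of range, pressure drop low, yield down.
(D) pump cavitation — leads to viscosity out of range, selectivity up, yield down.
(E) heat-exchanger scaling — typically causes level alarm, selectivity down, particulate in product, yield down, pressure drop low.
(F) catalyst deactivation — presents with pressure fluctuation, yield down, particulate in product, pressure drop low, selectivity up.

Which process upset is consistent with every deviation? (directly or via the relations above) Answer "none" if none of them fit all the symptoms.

none

For each candidate, compare predicted effects to what was observed:
(A) sensor drift — particulate in product ✓; level alarm ✓; selectivity down ✗; pressure drop low ✓; yield down ✓; viscosity out of range ✓
(B) off-spec feedstock — does not account for selectivity down
(C) seal leak — particulate in product ✗; level alarm ✗; selectivity down ✗; pressure drop low ✓; yield down ✓; viscosity out of range ✓
(D) pump cavitation — fails on particulate in product, level alarm, selectivity down, pressure drop low (predicts selectivity up, not selectivity down)
(E) heat-exchanger scaling — does not account for viscosity out of range
(F) catalyst deactivation — particulate in product ✓; level alarm ✗; selectivity down ✗; pressure drop low ✓; yield down ✓; viscosity out of range ✗
No candidate is consistent with all observations.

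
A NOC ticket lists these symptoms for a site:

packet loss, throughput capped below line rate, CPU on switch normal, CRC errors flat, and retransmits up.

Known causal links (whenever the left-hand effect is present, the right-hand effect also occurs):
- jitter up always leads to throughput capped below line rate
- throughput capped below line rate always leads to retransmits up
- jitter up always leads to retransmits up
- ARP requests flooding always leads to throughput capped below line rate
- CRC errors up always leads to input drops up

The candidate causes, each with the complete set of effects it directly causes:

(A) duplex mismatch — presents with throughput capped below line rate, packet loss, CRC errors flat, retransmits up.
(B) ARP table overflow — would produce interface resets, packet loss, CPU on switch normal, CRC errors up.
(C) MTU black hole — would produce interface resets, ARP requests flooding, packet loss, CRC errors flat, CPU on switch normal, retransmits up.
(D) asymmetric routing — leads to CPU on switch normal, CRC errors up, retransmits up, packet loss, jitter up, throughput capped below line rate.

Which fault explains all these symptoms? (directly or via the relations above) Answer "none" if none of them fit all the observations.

Per-candidate check:
(A) duplex mismatch — packet loss ✓; throughput capped below line rate ✓; CPU on switch normal ✗; CRC errors flat ✓; retransmits up ✓
(B) ARP table overflow — fails on throughput capped below line rate, CRC errors flat, retransmits up (predicts CRC errors up, not CRC errors flat)
(C) MTU black hole — packet loss ✓; throughput capped below line rate ✓ (by ARP requests flooding → throughput capped below line rate); CPU on switch normal ✓; CRC errors flat ✓; retransmits up ✓
(D) asymmetric routing — fails on CRC errors flat (predicts CRC errors up, not CRC errors flat)
(C) alone accounts for all the evidence.

C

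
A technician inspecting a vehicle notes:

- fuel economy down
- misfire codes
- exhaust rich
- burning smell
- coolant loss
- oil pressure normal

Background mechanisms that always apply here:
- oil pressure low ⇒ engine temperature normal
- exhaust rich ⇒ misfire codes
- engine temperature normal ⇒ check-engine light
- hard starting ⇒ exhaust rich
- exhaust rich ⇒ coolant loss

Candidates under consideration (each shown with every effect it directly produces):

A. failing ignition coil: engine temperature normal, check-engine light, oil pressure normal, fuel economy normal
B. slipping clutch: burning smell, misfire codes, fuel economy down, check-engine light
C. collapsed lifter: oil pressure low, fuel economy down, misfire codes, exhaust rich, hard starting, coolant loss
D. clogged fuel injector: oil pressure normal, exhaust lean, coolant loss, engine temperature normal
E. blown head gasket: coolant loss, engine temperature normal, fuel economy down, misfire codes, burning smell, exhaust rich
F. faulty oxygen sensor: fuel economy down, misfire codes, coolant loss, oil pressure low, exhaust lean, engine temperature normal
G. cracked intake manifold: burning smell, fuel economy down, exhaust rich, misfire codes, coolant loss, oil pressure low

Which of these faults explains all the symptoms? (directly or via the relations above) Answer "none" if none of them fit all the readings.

none

Testing each hypothesis:
(A) failing ignition coil — fuel economy down ✗; misfire codes ✗; exhaust rich ✗; burning smell ✗; coolant loss ✗; oil pressure normal ✓
(B) slipping clutch — fuel economy down ✓; misfire codes ✓; exhaust rich ✗; burning smell ✓; coolant loss ✗; oil pressure normal ✗
(C) collapsed lifter — fuel economy down ✓; misfire codes ✓; exhaust rich ✓; burning smell ✗; coolant loss ✓; oil pressure normal ✗
(D) clogged fuel injector — fails on fuel economy down, misfire codes, exhaust rich, burning smell (predicts exhaust lean, not exhaust rich)
(E) blown head gasket — does not account for oil pressure normal
(F) faulty oxygen sensor — fuel economy down ✓; misfire codes ✓; exhaust rich ✗; burning smell ✗; coolant loss ✓; oil pressure normal ✗
(G) cracked intake manifold — fails on oil pressure normal (predicts oil pressure low, not oil pressure normal)
Every candidate fails on at least one observation.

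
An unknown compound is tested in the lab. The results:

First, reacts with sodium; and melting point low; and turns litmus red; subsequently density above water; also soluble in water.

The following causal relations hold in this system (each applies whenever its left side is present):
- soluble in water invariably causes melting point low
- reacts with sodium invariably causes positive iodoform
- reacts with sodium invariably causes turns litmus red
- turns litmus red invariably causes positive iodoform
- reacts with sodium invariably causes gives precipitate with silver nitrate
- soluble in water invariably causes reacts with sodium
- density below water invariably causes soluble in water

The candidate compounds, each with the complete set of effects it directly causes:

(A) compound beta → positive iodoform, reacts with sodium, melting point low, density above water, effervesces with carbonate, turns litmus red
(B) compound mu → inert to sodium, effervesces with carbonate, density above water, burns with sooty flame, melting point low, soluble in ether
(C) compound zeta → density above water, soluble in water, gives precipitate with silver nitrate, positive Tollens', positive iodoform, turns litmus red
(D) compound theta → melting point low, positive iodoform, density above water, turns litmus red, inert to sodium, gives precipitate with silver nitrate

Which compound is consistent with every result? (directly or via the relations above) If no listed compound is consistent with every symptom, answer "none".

Per-candidate check:
(A) compound beta — reacts with sodium match; melting point low match; turns litmus red match; density above water match; soluble in water miss
(B) compound mu — reacts with sodium miss; melting point low match; turns litmus red miss; density above water match; soluble in water miss
(C) compound zeta — reacts with sodium match (by soluble in water → reacts with sodium); melting point low match (by soluble in water → melting point low); turns litmus red match; density above water match; soluble in water match
(D) compound theta — fails on reacts with sodium, soluble in water (predicts inert to sodium, not reacts with sodium)
(C) alone accounts for all the evidence.

C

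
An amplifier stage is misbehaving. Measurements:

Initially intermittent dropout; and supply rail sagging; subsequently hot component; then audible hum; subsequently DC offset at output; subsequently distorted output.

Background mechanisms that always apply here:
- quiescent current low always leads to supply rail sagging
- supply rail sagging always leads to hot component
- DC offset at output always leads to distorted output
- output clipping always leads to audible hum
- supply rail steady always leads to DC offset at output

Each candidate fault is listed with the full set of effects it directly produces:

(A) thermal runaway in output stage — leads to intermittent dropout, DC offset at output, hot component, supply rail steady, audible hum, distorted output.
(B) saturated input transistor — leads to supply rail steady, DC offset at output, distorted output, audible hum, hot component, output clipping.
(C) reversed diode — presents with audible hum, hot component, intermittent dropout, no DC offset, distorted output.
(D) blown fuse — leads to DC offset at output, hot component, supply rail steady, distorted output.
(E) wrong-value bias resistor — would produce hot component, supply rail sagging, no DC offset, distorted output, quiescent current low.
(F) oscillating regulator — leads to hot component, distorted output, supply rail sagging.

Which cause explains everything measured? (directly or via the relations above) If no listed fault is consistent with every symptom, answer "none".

none

For each candidate, compare predicted effects to what was observed:
(A) thermal runaway in output stage — intermittent dropout +; supply rail sagging -; hot component +; audible hum +; DC offset at output +; distorted output +
(B) saturated input transistor — intermittent dropout -; supply rail sagging -; hot component +; audible hum +; DC offset at output +; distorted output +
(C) reversed diode — intermittent dropout +; supply rail sagging -; hot component +; audible hum +; DC offset at output -; distorted output +
(D) blown fuse — intermittent dropout -; supply rail sagging -; hot component +; audible hum -; DC offset at output +; distorted output +
(E) wrong-value bias resistor — fails on intermittent dropout, audible hum, DC offset at output (predicts no DC offset, not DC offset at output)
(F) oscillating regulator — intermittent dropout -; supply rail sagging +; hot component +; audible hum -; DC offset at output -; distorted output +
Every candidate fails on at least one observation.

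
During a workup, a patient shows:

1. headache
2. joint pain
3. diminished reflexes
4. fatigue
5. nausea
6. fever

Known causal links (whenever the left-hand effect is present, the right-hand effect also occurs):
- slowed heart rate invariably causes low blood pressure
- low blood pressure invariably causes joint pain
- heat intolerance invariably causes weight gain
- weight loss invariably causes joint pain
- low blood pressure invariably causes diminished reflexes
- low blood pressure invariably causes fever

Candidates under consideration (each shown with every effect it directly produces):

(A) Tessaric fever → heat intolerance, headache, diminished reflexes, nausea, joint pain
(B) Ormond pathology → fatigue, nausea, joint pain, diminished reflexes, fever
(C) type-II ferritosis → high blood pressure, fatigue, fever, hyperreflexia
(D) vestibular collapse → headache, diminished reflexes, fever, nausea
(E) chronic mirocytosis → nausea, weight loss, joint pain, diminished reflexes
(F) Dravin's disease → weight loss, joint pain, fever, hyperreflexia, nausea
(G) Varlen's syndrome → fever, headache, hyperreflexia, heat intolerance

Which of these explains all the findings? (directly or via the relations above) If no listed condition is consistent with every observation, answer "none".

Per-candidate check:
(A) Tessaric fever — headache +; joint pain +; diminished reflexes +; fatigue -; nausea +; fever -
(B) Ormond pathology — does not account for headache
(C) type-II ferritosis — headache -; joint pain -; diminished reflexes -; fatigue +; nausea -; fever +
(D) vestibular collapse — headache +; joint pain -; diminished reflexes +; fatigue -; nausea +; fever +
(E) chronic mirocytosis — does not account for headache, fatigue, fever
(F) Dravin's disease — fails on headache, diminished reflexes, fatigue (predicts hyperreflexia, not diminished reflexes)
(G) Varlen's syndrome — headache +; joint pain -; diminished reflexes -; fatigue -; nausea -; fever +
None of the listed candidates fits everything.

none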